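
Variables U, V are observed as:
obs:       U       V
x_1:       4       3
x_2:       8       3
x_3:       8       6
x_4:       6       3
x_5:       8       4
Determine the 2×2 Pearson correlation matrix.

Step 1 — column means:
  mean(U) = (4 + 8 + 8 + 6 + 8) / 5 = 34/5 = 6.8
  mean(V) = (3 + 3 + 6 + 3 + 4) / 5 = 19/5 = 3.8

Step 2 — sample variances and covariances s[i,j] = (1/(n-1)) · Σ_k (x_{k,i} - mean_i) · (x_{k,j} - mean_j), with n-1 = 4:
  s[U,U] = ((-2.8)·(-2.8) + (1.2)·(1.2) + (1.2)·(1.2) + (-0.8)·(-0.8) + (1.2)·(1.2)) / 4 = 12.8/4 = 3.2
  s[U,V] = ((-2.8)·(-0.8) + (1.2)·(-0.8) + (1.2)·(2.2) + (-0.8)·(-0.8) + (1.2)·(0.2)) / 4 = 4.8/4 = 1.2
  s[V,V] = ((-0.8)·(-0.8) + (-0.8)·(-0.8) + (2.2)·(2.2) + (-0.8)·(-0.8) + (0.2)·(0.2)) / 4 = 6.8/4 = 1.7
  Sample standard deviations s_i = √(s[i,i]):
  s(U) = √(3.2) = 1.7889
  s(V) = √(1.7) = 1.3038

Step 3 — r_{ij} = s_{ij} / (s_i · s_j):
  r[U,U] = 1 (diagonal).
  r[U,V] = 1.2 / (1.7889 · 1.3038) = 1.2 / 2.3324 = 0.5145
  r[V,V] = 1 (diagonal).

R is symmetric with unit diagonal. Assembling:

R = [[1, 0.5145],
 [0.5145, 1]]


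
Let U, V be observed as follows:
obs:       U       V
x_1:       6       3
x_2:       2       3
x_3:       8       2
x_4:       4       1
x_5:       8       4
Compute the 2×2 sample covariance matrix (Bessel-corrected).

Step 1 — column means:
  mean(U) = (6 + 2 + 8 + 4 + 8) / 5 = 28/5 = 5.6
  mean(V) = (3 + 3 + 2 + 1 + 4) / 5 = 13/5 = 2.6

Step 2 — sample covariance S[i,j] = (1/(n-1)) · Σ_k (x_{k,i} - mean_i) · (x_{k,j} - mean_j), with n-1 = 4.
  S[U,U] = ((0.4)·(0.4) + (-3.6)·(-3.6) + (2.4)·(2.4) + (-1.6)·(-1.6) + (2.4)·(2.4)) / 4 = 27.2/4 = 6.8
  S[U,V] = ((0.4)·(0.4) + (-3.6)·(0.4) + (2.4)·(-0.6) + (-1.6)·(-1.6) + (2.4)·(1.4)) / 4 = 3.2/4 = 0.8
  S[V,V] = ((0.4)·(0.4) + (0.4)·(0.4) + (-0.6)·(-0.6) + (-1.6)·(-1.6) + (1.4)·(1.4)) / 4 = 5.2/4 = 1.3

S is symmetric (S[j,i] = S[i,j]). Assembling:

S = [[6.8, 0.8],
 [0.8, 1.3]]


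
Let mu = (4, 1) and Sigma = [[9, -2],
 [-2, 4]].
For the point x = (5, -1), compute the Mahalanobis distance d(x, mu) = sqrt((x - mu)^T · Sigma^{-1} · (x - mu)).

Step 1 — centre the observation: (x - mu) = (1, -2).

Step 2 — invert Sigma. det(Sigma) = 9·4 - (-2)² = 32.
  Sigma^{-1} = (1/det) · [[d, -b], [-b, a]] = [[0.125, 0.0625],
 [0.0625, 0.2812]].

Step 3 — form the quadratic (x - mu)^T · Sigma^{-1} · (x - mu):
  Sigma^{-1} · (x - mu) = (0, -0.5).
  (x - mu)^T · [Sigma^{-1} · (x - mu)] = (1)·(0) + (-2)·(-0.5) = 1.

Step 4 — take square root: d = √(1) ≈ 1.

d(x, mu) = √(1) ≈ 1


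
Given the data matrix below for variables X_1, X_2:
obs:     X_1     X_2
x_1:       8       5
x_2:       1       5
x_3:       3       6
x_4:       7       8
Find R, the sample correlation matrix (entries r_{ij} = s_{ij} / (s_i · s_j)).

Step 1 — column means:
  mean(X_1) = (8 + 1 + 3 + 7) / 4 = 19/4 = 4.75
  mean(X_2) = (5 + 5 + 6 + 8) / 4 = 24/4 = 6

Step 2 — sample variances and covariances s[i,j] = (1/(n-1)) · Σ_k (x_{k,i} - mean_i) · (x_{k,j} - mean_j), with n-1 = 3:
  s[X_1,X_1] = ((3.25)·(3.25) + (-3.75)·(-3.75) + (-1.75)·(-1.75) + (2.25)·(2.25)) / 3 = 32.75/3 = 10.9167
  s[X_1,X_2] = ((3.25)·(-1) + (-3.75)·(-1) + (-1.75)·(0) + (2.25)·(2)) / 3 = 5/3 = 1.6667
  s[X_2,X_2] = ((-1)·(-1) + (-1)·(-1) + (0)·(0) + (2)·(2)) / 3 = 6/3 = 2
  Sample standard deviations s_i = √(s[i,i]):
  s(X_1) = √(10.9167) = 3.304
  s(X_2) = √(2) = 1.4142

Step 3 — r_{ij} = s_{ij} / (s_i · s_j):
  r[X_1,X_1] = 1 (diagonal).
  r[X_1,X_2] = 1.6667 / (3.304 · 1.4142) = 1.6667 / 4.6726 = 0.3567
  r[X_2,X_2] = 1 (diagonal).

R is symmetric with unit diagonal. Assembling:

R = [[1, 0.3567],
 [0.3567, 1]]


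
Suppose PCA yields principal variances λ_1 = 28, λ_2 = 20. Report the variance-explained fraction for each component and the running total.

Step 1 — total variance = trace(Sigma) = Σ λ_i = 28 + 20 = 48.

Step 2 — fraction explained by component i = λ_i / Σ λ:
  PC1: 28/48 = 0.5833
  PC2: 20/48 = 0.4167

Step 3 — cumulative fraction after k components = (λ_1 + ... + λ_k) / Σ λ:
  k = 1: 28/48 = 0.5833
  k = 2: (28 + 20)/48 = 48/48 = 1

Summary (fraction, with percent):

explained: PC1 0.5833 (58.33%), PC2 0.4167 (41.67%);  cumulative: 0.5833, 1


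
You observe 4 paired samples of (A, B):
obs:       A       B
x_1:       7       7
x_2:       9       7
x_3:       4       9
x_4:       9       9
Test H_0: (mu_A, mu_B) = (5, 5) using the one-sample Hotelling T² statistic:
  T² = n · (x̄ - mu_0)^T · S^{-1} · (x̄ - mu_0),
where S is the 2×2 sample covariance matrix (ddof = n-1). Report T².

Step 1 — sample mean vector:
  mean(A) = (7 + 9 + 4 + 9) / 4 = 29/4 = 7.25
  mean(B) = (7 + 7 + 9 + 9) / 4 = 32/4 = 8
  x̄ = (7.25, 8),  deviation x̄ - mu_0 = (7.25, 8) - (5, 5) = (2.25, 3).

Step 2 — sample covariance matrix, S[i,j] = (1/(n-1)) · Σ_k (x_{k,i} - mean_i) · (x_{k,j} - mean_j), divisor n-1 = 3:
  S[A,A] = ((-0.25)·(-0.25) + (1.75)·(1.75) + (-3.25)·(-3.25) + (1.75)·(1.75)) / 3 = 16.75/3 = 5.5833
  S[A,B] = ((-0.25)·(-1) + (1.75)·(-1) + (-3.25)·(1) + (1.75)·(1)) / 3 = -3/3 = -1
  S[B,B] = ((-1)·(-1) + (-1)·(-1) + (1)·(1) + (1)·(1)) / 3 = 4/3 = 1.3333
  S = [[5.5833, -1],
 [-1, 1.3333]].

Step 3 — invert S. det(S) = 5.5833·1.3333 - (-1)² = 6.4444.
  S^{-1} = (1/det) · [[d, -b], [-b, a]] = [[0.2069, 0.1552],
 [0.1552, 0.8664]].

Step 4 — quadratic form (x̄ - mu_0)^T · S^{-1} · (x̄ - mu_0):
  S^{-1} · (x̄ - mu_0) = (0.931, 2.9483),
  (x̄ - mu_0)^T · [...] = (2.25)·(0.931) + (3)·(2.9483) = 10.9397.

Step 5 — scale by n: T² = 4 · 10.9397 = 43.7586.

T² ≈ 43.7586


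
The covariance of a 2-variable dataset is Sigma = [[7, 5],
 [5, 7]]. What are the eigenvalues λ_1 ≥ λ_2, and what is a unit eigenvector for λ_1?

Step 1 — characteristic polynomial of 2×2 Sigma:
  det(Sigma - λI) = λ² - trace · λ + det = 0.
  trace = 7 + 7 = 14, det = 7·7 - (5)² = 24.
Step 2 — discriminant:
  Δ = trace² - 4·det = 196 - 96 = 100.
Step 3 — eigenvalues:
  λ = (trace ± √Δ)/2 = (14 ± 10)/2,
  λ_1 = 12,  λ_2 = 2.

Step 4 — unit eigenvector for λ_1: solve (Sigma - λ_1 I)v = 0. First row:
  (7 - 12)·v_x + (5)·v_y = 0, i.e. (-5)·v_x + (5)·v_y = 0,
  so v ∝ (b, λ_1 - a) = (5, 5) = u.
  ||u|| = √((5)² + (5)²) = √(50) ≈ 7.0711,
  v_1 = u/||u|| ≈ (0.7071, 0.7071) (||v_1|| = 1).

λ_1 = 12,  λ_2 = 2;  v_1 ≈ (0.7071, 0.7071)


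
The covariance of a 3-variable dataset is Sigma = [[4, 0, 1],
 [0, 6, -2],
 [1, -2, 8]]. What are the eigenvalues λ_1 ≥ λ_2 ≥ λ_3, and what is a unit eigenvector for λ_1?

Step 1 — characteristic polynomial p(λ) = det(λI - Sigma) = λ³ - tr·λ² + c_1·λ - det, where tr = trace, c_1 = sum of the principal 2×2 minors, det = det(Sigma):
  tr = 4 + 6 + 8 = 18,
  c_1 = (4·6 - (0)²) + (4·8 - (1)²) + (6·8 - (-2)²) = 24 + 31 + 44 = 99,
  det = 4·(6·8 - (-2)²) - (0)·((0)·8 - (-2)·(1)) + (1)·((0)·(-2) - 6·(1)) = 4·(44) - (0)·(2) + (1)·(-6) = 170.
  So p(λ) = λ³ - 18λ² + 99λ - 170.
Step 2 — look for an integer root (rational root theorem: any rational root is an integer divisor of 170). Testing λ = 5:
  p(5) = 125 - 450 + 495 - 170 = 0  ✓
  Dividing out (λ - 5): p(λ) = (λ - 5)(λ² - 13λ + 34).
Step 3 — remaining eigenvalues from the quadratic λ² - 13λ + 34 = 0:
  Δ = 13² - 4·34 = 169 - 136 = 33,  λ = (13 ± √33)/2 = (13 ± 5.7446)/2 ≈ 9.3723 or 3.6277.
  Sorted: λ_1 = 9.3723,  λ_2 = 5,  λ_3 = 3.6277  (check: sum = 18 = tr ✓).

Step 4 — unit eigenvector for λ_1 ≈ 9.3723: v spans the null space of (Sigma - λ_1 I), whose rows are
  r_1 = (-5.3723, 0, 1),  r_2 = (0, -3.3723, -2),  r_3 = (1, -2, -1.3723).
  v is orthogonal to every row, so take v ∝ r_1 × r_2 = ((0)·(-2) - (1)·(-3.3723), (1)·(0) - (-5.3723)·(-2), (-5.3723)·(-3.3723) - (0)·(0)) ≈ (3.3723, -10.7446, 18.1168).
  Let u = (3.3723, -10.7446, 18.1168).
  ||u|| = √((3.3723)² + (-10.7446)² + (18.1168)²) = √(455.0379) ≈ 21.3316,  v_1 = u/||u|| ≈ (0.1581, -0.5037, 0.8493) (||v_1|| = 1).

λ_1 = 9.3723,  λ_2 = 5,  λ_3 = 3.6277;  v_1 ≈ (0.1581, -0.5037, 0.8493)


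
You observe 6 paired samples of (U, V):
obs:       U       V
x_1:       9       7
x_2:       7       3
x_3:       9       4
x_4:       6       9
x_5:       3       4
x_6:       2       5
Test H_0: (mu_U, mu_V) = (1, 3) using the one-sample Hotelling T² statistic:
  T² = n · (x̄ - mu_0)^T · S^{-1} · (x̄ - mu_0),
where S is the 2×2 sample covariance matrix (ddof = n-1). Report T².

Step 1 — sample mean vector:
  mean(U) = (9 + 7 + 9 + 6 + 3 + 2) / 6 = 36/6 = 6
  mean(V) = (7 + 3 + 4 + 9 + 4 + 5) / 6 = 32/6 = 5.3333
  x̄ = (6, 5.3333),  deviation x̄ - mu_0 = (6, 5.3333) - (1, 3) = (5, 2.3333).

Step 2 — sample covariance matrix, S[i,j] = (1/(n-1)) · Σ_k (x_{k,i} - mean_i) · (x_{k,j} - mean_j), divisor n-1 = 5:
  S[U,U] = ((3)·(3) + (1)·(1) + (3)·(3) + (0)·(0) + (-3)·(-3) + (-4)·(-4)) / 5 = 44/5 = 8.8
  S[U,V] = ((3)·(1.6667) + (1)·(-2.3333) + (3)·(-1.3333) + (0)·(3.6667) + (-3)·(-1.3333) + (-4)·(-0.3333)) / 5 = 4/5 = 0.8
  S[V,V] = ((1.6667)·(1.6667) + (-2.3333)·(-2.3333) + (-1.3333)·(-1.3333) + (3.6667)·(3.6667) + (-1.3333)·(-1.3333) + (-0.3333)·(-0.3333)) / 5 = 25.3333/5 = 5.0667
  S = [[8.8, 0.8],
 [0.8, 5.0667]].

Step 3 — invert S. det(S) = 8.8·5.0667 - (0.8)² = 43.9467.
  S^{-1} = (1/det) · [[d, -b], [-b, a]] = [[0.1153, -0.0182],
 [-0.0182, 0.2002]].

Step 4 — quadratic form (x̄ - mu_0)^T · S^{-1} · (x̄ - mu_0):
  S^{-1} · (x̄ - mu_0) = (0.534, 0.3762),
  (x̄ - mu_0)^T · [...] = (5)·(0.534) + (2.3333)·(0.3762) = 3.5477.

Step 5 — scale by n: T² = 6 · 3.5477 = 21.2864.

T² ≈ 21.2864


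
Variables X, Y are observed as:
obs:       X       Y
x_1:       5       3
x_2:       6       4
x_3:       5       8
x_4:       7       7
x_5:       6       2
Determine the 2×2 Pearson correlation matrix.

Step 1 — column means:
  mean(X) = (5 + 6 + 5 + 7 + 6) / 5 = 29/5 = 5.8
  mean(Y) = (3 + 4 + 8 + 7 + 2) / 5 = 24/5 = 4.8

Step 2 — sample variances and covariances s[i,j] = (1/(n-1)) · Σ_k (x_{k,i} - mean_i) · (x_{k,j} - mean_j), with n-1 = 4:
  s[X,X] = ((-0.8)·(-0.8) + (0.2)·(0.2) + (-0.8)·(-0.8) + (1.2)·(1.2) + (0.2)·(0.2)) / 4 = 2.8/4 = 0.7
  s[X,Y] = ((-0.8)·(-1.8) + (0.2)·(-0.8) + (-0.8)·(3.2) + (1.2)·(2.2) + (0.2)·(-2.8)) / 4 = 0.8/4 = 0.2
  s[Y,Y] = ((-1.8)·(-1.8) + (-0.8)·(-0.8) + (3.2)·(3.2) + (2.2)·(2.2) + (-2.8)·(-2.8)) / 4 = 26.8/4 = 6.7
  Sample standard deviations s_i = √(s[i,i]):
  s(X) = √(0.7) = 0.8367
  s(Y) = √(6.7) = 2.5884

Step 3 — r_{ij} = s_{ij} / (s_i · s_j):
  r[X,X] = 1 (diagonal).
  r[X,Y] = 0.2 / (0.8367 · 2.5884) = 0.2 / 2.1656 = 0.0924
  r[Y,Y] = 1 (diagonal).

R is symmetric with unit diagonal. Assembling:

R = [[1, 0.0924],
 [0.0924, 1]]


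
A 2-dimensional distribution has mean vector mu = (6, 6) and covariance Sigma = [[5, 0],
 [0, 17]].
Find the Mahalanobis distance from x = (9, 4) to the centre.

Step 1 — centre the observation: (x - mu) = (3, -2).

Step 2 — invert Sigma. det(Sigma) = 5·17 - (0)² = 85.
  Sigma^{-1} = (1/det) · [[d, -b], [-b, a]] = [[0.2, 0],
 [0, 0.0588]].

Step 3 — form the quadratic (x - mu)^T · Sigma^{-1} · (x - mu):
  Sigma^{-1} · (x - mu) = (0.6, -0.1176).
  (x - mu)^T · [Sigma^{-1} · (x - mu)] = (3)·(0.6) + (-2)·(-0.1176) = 2.0353.

Step 4 — take square root: d = √(2.0353) ≈ 1.4266.

d(x, mu) = √(2.0353) ≈ 1.4266


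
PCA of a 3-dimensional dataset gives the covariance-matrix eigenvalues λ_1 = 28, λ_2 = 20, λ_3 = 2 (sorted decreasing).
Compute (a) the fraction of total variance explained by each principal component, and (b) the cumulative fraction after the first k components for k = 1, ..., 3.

Step 1 — total variance = trace(Sigma) = Σ λ_i = 28 + 20 + 2 = 50.

Step 2 — fraction explained by component i = λ_i / Σ λ:
  PC1: 28/50 = 0.56
  PC2: 20/50 = 0.4
  PC3: 2/50 = 0.04

Step 3 — cumulative fraction after k components = (λ_1 + ... + λ_k) / Σ λ:
  k = 1: 28/50 = 0.56
  k = 2: (28 + 20)/50 = 48/50 = 0.96
  k = 3: (28 + 20 + 2)/50 = 50/50 = 1

Summary (fraction, with percent):

explained: PC1 0.56 (56%), PC2 0.4 (40%), PC3 0.04 (4%);  cumulative: 0.56, 0.96, 1


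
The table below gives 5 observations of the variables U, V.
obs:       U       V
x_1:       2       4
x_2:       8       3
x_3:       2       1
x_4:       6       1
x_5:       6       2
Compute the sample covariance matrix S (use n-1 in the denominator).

Step 1 — column means:
  mean(U) = (2 + 8 + 2 + 6 + 6) / 5 = 24/5 = 4.8
  mean(V) = (4 + 3 + 1 + 1 + 2) / 5 = 11/5 = 2.2

Step 2 — sample covariance S[i,j] = (1/(n-1)) · Σ_k (x_{k,i} - mean_i) · (x_{k,j} - mean_j), with n-1 = 4.
  S[U,U] = ((-2.8)·(-2.8) + (3.2)·(3.2) + (-2.8)·(-2.8) + (1.2)·(1.2) + (1.2)·(1.2)) / 4 = 28.8/4 = 7.2
  S[U,V] = ((-2.8)·(1.8) + (3.2)·(0.8) + (-2.8)·(-1.2) + (1.2)·(-1.2) + (1.2)·(-0.2)) / 4 = -0.8/4 = -0.2
  S[V,V] = ((1.8)·(1.8) + (0.8)·(0.8) + (-1.2)·(-1.2) + (-1.2)·(-1.2) + (-0.2)·(-0.2)) / 4 = 6.8/4 = 1.7

S is symmetric (S[j,i] = S[i,j]). Assembling:

S = [[7.2, -0.2],
 [-0.2, 1.7]]


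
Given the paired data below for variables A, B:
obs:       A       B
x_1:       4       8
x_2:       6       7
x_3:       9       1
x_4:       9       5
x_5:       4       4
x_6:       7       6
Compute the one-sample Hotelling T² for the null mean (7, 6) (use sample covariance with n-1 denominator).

Step 1 — sample mean vector:
  mean(A) = (4 + 6 + 9 + 9 + 4 + 7) / 6 = 39/6 = 6.5
  mean(B) = (8 + 7 + 1 + 5 + 4 + 6) / 6 = 31/6 = 5.1667
  x̄ = (6.5, 5.1667),  deviation x̄ - mu_0 = (6.5, 5.1667) - (7, 6) = (-0.5, -0.8333).

Step 2 — sample covariance matrix, S[i,j] = (1/(n-1)) · Σ_k (x_{k,i} - mean_i) · (x_{k,j} - mean_j), divisor n-1 = 5:
  S[A,A] = ((-2.5)·(-2.5) + (-0.5)·(-0.5) + (2.5)·(2.5) + (2.5)·(2.5) + (-2.5)·(-2.5) + (0.5)·(0.5)) / 5 = 25.5/5 = 5.1
  S[A,B] = ((-2.5)·(2.8333) + (-0.5)·(1.8333) + (2.5)·(-4.1667) + (2.5)·(-0.1667) + (-2.5)·(-1.1667) + (0.5)·(0.8333)) / 5 = -15.5/5 = -3.1
  S[B,B] = ((2.8333)·(2.8333) + (1.8333)·(1.8333) + (-4.1667)·(-4.1667) + (-0.1667)·(-0.1667) + (-1.1667)·(-1.1667) + (0.8333)·(0.8333)) / 5 = 30.8333/5 = 6.1667
  S = [[5.1, -3.1],
 [-3.1, 6.1667]].

Step 3 — invert S. det(S) = 5.1·6.1667 - (-3.1)² = 21.84.
  S^{-1} = (1/det) · [[d, -b], [-b, a]] = [[0.2824, 0.1419],
 [0.1419, 0.2335]].

Step 4 — quadratic form (x̄ - mu_0)^T · S^{-1} · (x̄ - mu_0):
  S^{-1} · (x̄ - mu_0) = (-0.2595, -0.2656),
  (x̄ - mu_0)^T · [...] = (-0.5)·(-0.2595) + (-0.8333)·(-0.2656) = 0.351.

Step 5 — scale by n: T² = 6 · 0.351 = 2.1062.

T² ≈ 2.1062


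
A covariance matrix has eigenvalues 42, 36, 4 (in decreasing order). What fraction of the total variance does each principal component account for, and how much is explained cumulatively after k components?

Step 1 — total variance = trace(Sigma) = Σ λ_i = 42 + 36 + 4 = 82.

Step 2 — fraction explained by component i = λ_i / Σ λ:
  PC1: 42/82 = 0.5122
  PC2: 36/82 = 0.439
  PC3: 4/82 = 0.0488

Step 3 — cumulative fraction after k components = (λ_1 + ... + λ_k) / Σ λ:
  k = 1: 42/82 = 0.5122
  k = 2: (42 + 36)/82 = 78/82 = 0.9512
  k = 3: (42 + 36 + 4)/82 = 82/82 = 1

Summary (fraction, with percent):

explained: PC1 0.5122 (51.22%), PC2 0.439 (43.9%), PC3 0.0488 (4.88%);  cumulative: 0.5122, 0.9512, 1


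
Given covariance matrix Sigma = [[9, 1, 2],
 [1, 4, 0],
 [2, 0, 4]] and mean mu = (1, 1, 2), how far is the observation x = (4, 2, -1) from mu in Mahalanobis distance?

Step 1 — centre the observation: (x - mu) = (3, 1, -3).

Step 2 — invert Sigma (cofactor / det for 3×3, or solve directly):
  Sigma^{-1} = [[0.129, -0.0323, -0.0645],
 [-0.0323, 0.2581, 0.0161],
 [-0.0645, 0.0161, 0.2823]].

Step 3 — form the quadratic (x - mu)^T · Sigma^{-1} · (x - mu):
  Sigma^{-1} · (x - mu) = (0.5484, 0.1129, -1.0242).
  (x - mu)^T · [Sigma^{-1} · (x - mu)] = (3)·(0.5484) + (1)·(0.1129) + (-3)·(-1.0242) = 4.8306.

Step 4 — take square root: d = √(4.8306) ≈ 2.1979.

d(x, mu) = √(4.8306) ≈ 2.1979


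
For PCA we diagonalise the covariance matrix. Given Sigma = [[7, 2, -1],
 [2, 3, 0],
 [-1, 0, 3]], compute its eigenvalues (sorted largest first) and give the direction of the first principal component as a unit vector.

Step 1 — characteristic polynomial p(λ) = det(λI - Sigma) = λ³ - tr·λ² + c_1·λ - det, where tr = trace, c_1 = sum of the principal 2×2 minors, det = det(Sigma):
  tr = 7 + 3 + 3 = 13,
  c_1 = (7·3 - (2)²) + (7·3 - (-1)²) + (3·3 - (0)²) = 17 + 20 + 9 = 46,
  det = 7·(3·3 - (0)²) - (2)·((2)·3 - (0)·(-1)) + (-1)·((2)·(0) - 3·(-1)) = 7·(9) - (2)·(6) + (-1)·(3) = 48.
  So p(λ) = λ³ - 13λ² + 46λ - 48.
Step 2 — look for an integer root (rational root theorem: any rational root is an integer divisor of 48). Testing λ = 2:
  p(2) = 8 - 52 + 92 - 48 = 0  ✓
  Dividing out (λ - 2): p(λ) = (λ - 2)(λ² - 11λ + 24).
Step 3 — remaining eigenvalues from the quadratic λ² - 11λ + 24 = 0:
  Δ = 11² - 4·24 = 121 - 96 = 25,  λ = (11 ± √25)/2 = (11 ± 5)/2 = 8 or 3.
  Sorted: λ_1 = 8,  λ_2 = 3,  λ_3 = 2  (check: sum = 13 = tr ✓).

Step 4 — unit eigenvector for λ_1 = 8: v spans the null space of (Sigma - λ_1 I), whose rows are
  r_1 = (-1, 2, -1),  r_2 = (2, -5, 0),  r_3 = (-1, 0, -5).
  v is orthogonal to every row, so take v ∝ r_1 × r_2 = ((2)·(0) - (-1)·(-5), (-1)·(2) - (-1)·(0), (-1)·(-5) - (2)·(2)) = (-5, -2, 1).
  Rescale (multiply by -1 so the first nonzero entry is positive): u = (5, 2, -1).
  ||u|| = √((5)² + (2)² + (-1)²) = √(30) ≈ 5.4772,  v_1 = u/||u|| ≈ (0.9129, 0.3651, -0.1826) (||v_1|| = 1).

λ_1 = 8,  λ_2 = 3,  λ_3 = 2;  v_1 ≈ (0.9129, 0.3651, -0.1826)


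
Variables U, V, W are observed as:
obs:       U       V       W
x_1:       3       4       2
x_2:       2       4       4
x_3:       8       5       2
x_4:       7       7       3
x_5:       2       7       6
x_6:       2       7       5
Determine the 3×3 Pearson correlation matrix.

Step 1 — column means:
  mean(U) = (3 + 2 + 8 + 7 + 2 + 2) / 6 = 24/6 = 4
  mean(V) = (4 + 4 + 5 + 7 + 7 + 7) / 6 = 34/6 = 5.6667
  mean(W) = (2 + 4 + 2 + 3 + 6 + 5) / 6 = 22/6 = 3.6667

Step 2 — sample variances and covariances s[i,j] = (1/(n-1)) · Σ_k (x_{k,i} - mean_i) · (x_{k,j} - mean_j), with n-1 = 5:
  s[U,U] = ((-1)·(-1) + (-2)·(-2) + (4)·(4) + (3)·(3) + (-2)·(-2) + (-2)·(-2)) / 5 = 38/5 = 7.6
  s[U,V] = ((-1)·(-1.6667) + (-2)·(-1.6667) + (4)·(-0.6667) + (3)·(1.3333) + (-2)·(1.3333) + (-2)·(1.3333)) / 5 = 1/5 = 0.2
  s[U,W] = ((-1)·(-1.6667) + (-2)·(0.3333) + (4)·(-1.6667) + (3)·(-0.6667) + (-2)·(2.3333) + (-2)·(1.3333)) / 5 = -15/5 = -3
  s[V,V] = ((-1.6667)·(-1.6667) + (-1.6667)·(-1.6667) + (-0.6667)·(-0.6667) + (1.3333)·(1.3333) + (1.3333)·(1.3333) + (1.3333)·(1.3333)) / 5 = 11.3333/5 = 2.2667
  s[V,W] = ((-1.6667)·(-1.6667) + (-1.6667)·(0.3333) + (-0.6667)·(-1.6667) + (1.3333)·(-0.6667) + (1.3333)·(2.3333) + (1.3333)·(1.3333)) / 5 = 7.3333/5 = 1.4667
  s[W,W] = ((-1.6667)·(-1.6667) + (0.3333)·(0.3333) + (-1.6667)·(-1.6667) + (-0.6667)·(-0.6667) + (2.3333)·(2.3333) + (1.3333)·(1.3333)) / 5 = 13.3333/5 = 2.6667
  Sample standard deviations s_i = √(s[i,i]):
  s(U) = √(7.6) = 2.7568
  s(V) = √(2.2667) = 1.5055
  s(W) = √(2.6667) = 1.633

Step 3 — r_{ij} = s_{ij} / (s_i · s_j):
  r[U,U] = 1 (diagonal).
  r[U,V] = 0.2 / (2.7568 · 1.5055) = 0.2 / 4.1505 = 0.0482
  r[U,W] = -3 / (2.7568 · 1.633) = -3 / 4.5019 = -0.6664
  r[V,V] = 1 (diagonal).
  r[V,W] = 1.4667 / (1.5055 · 1.633) = 1.4667 / 2.4585 = 0.5966
  r[W,W] = 1 (diagonal).

R is symmetric with unit diagonal. Assembling:

R = [[1, 0.0482, -0.6664],
 [0.0482, 1, 0.5966],
 [-0.6664, 0.5966, 1]]


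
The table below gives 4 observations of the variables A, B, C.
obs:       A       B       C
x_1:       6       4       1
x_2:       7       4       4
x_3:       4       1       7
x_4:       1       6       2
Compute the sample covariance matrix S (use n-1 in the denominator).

Step 1 — column means:
  mean(A) = (6 + 7 + 4 + 1) / 4 = 18/4 = 4.5
  mean(B) = (4 + 4 + 1 + 6) / 4 = 15/4 = 3.75
  mean(C) = (1 + 4 + 7 + 2) / 4 = 14/4 = 3.5

Step 2 — sample covariance S[i,j] = (1/(n-1)) · Σ_k (x_{k,i} - mean_i) · (x_{k,j} - mean_j), with n-1 = 3.
  S[A,A] = ((1.5)·(1.5) + (2.5)·(2.5) + (-0.5)·(-0.5) + (-3.5)·(-3.5)) / 3 = 21/3 = 7
  S[A,B] = ((1.5)·(0.25) + (2.5)·(0.25) + (-0.5)·(-2.75) + (-3.5)·(2.25)) / 3 = -5.5/3 = -1.8333
  S[A,C] = ((1.5)·(-2.5) + (2.5)·(0.5) + (-0.5)·(3.5) + (-3.5)·(-1.5)) / 3 = 1/3 = 0.3333
  S[B,B] = ((0.25)·(0.25) + (0.25)·(0.25) + (-2.75)·(-2.75) + (2.25)·(2.25)) / 3 = 12.75/3 = 4.25
  S[B,C] = ((0.25)·(-2.5) + (0.25)·(0.5) + (-2.75)·(3.5) + (2.25)·(-1.5)) / 3 = -13.5/3 = -4.5
  S[C,C] = ((-2.5)·(-2.5) + (0.5)·(0.5) + (3.5)·(3.5) + (-1.5)·(-1.5)) / 3 = 21/3 = 7

S is symmetric (S[j,i] = S[i,j]). Assembling:

S = [[7, -1.8333, 0.3333],
 [-1.8333, 4.25, -4.5],
 [0.3333, -4.5, 7]]


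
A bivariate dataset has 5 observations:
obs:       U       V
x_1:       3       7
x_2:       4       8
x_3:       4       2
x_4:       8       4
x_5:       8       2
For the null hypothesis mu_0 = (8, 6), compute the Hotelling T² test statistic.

Step 1 — sample mean vector:
  mean(U) = (3 + 4 + 4 + 8 + 8) / 5 = 27/5 = 5.4
  mean(V) = (7 + 8 + 2 + 4 + 2) / 5 = 23/5 = 4.6
  x̄ = (5.4, 4.6),  deviation x̄ - mu_0 = (5.4, 4.6) - (8, 6) = (-2.6, -1.4).

Step 2 — sample covariance matrix, S[i,j] = (1/(n-1)) · Σ_k (x_{k,i} - mean_i) · (x_{k,j} - mean_j), divisor n-1 = 4:
  S[U,U] = ((-2.4)·(-2.4) + (-1.4)·(-1.4) + (-1.4)·(-1.4) + (2.6)·(2.6) + (2.6)·(2.6)) / 4 = 23.2/4 = 5.8
  S[U,V] = ((-2.4)·(2.4) + (-1.4)·(3.4) + (-1.4)·(-2.6) + (2.6)·(-0.6) + (2.6)·(-2.6)) / 4 = -15.2/4 = -3.8
  S[V,V] = ((2.4)·(2.4) + (3.4)·(3.4) + (-2.6)·(-2.6) + (-0.6)·(-0.6) + (-2.6)·(-2.6)) / 4 = 31.2/4 = 7.8
  S = [[5.8, -3.8],
 [-3.8, 7.8]].

Step 3 — invert S. det(S) = 5.8·7.8 - (-3.8)² = 30.8.
  S^{-1} = (1/det) · [[d, -b], [-b, a]] = [[0.2532, 0.1234],
 [0.1234, 0.1883]].

Step 4 — quadratic form (x̄ - mu_0)^T · S^{-1} · (x̄ - mu_0):
  S^{-1} · (x̄ - mu_0) = (-0.8312, -0.5844),
  (x̄ - mu_0)^T · [...] = (-2.6)·(-0.8312) + (-1.4)·(-0.5844) = 2.9792.

Step 5 — scale by n: T² = 5 · 2.9792 = 14.8961.

T² ≈ 14.8961


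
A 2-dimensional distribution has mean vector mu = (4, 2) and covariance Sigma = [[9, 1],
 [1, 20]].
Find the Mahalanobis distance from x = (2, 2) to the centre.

Step 1 — centre the observation: (x - mu) = (-2, 0).

Step 2 — invert Sigma. det(Sigma) = 9·20 - (1)² = 179.
  Sigma^{-1} = (1/det) · [[d, -b], [-b, a]] = [[0.1117, -0.0056],
 [-0.0056, 0.0503]].

Step 3 — form the quadratic (x - mu)^T · Sigma^{-1} · (x - mu):
  Sigma^{-1} · (x - mu) = (-0.2235, 0.0112).
  (x - mu)^T · [Sigma^{-1} · (x - mu)] = (-2)·(-0.2235) + (0)·(0.0112) = 0.4469.

Step 4 — take square root: d = √(0.4469) ≈ 0.6685.

d(x, mu) = √(0.4469) ≈ 0.6685


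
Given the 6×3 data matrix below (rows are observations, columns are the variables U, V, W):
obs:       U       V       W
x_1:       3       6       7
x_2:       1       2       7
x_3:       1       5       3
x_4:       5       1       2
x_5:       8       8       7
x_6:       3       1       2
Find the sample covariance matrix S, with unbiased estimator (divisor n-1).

Step 1 — column means:
  mean(U) = (3 + 1 + 1 + 5 + 8 + 3) / 6 = 21/6 = 3.5
  mean(V) = (6 + 2 + 5 + 1 + 8 + 1) / 6 = 23/6 = 3.8333
  mean(W) = (7 + 7 + 3 + 2 + 7 + 2) / 6 = 28/6 = 4.6667

Step 2 — sample covariance S[i,j] = (1/(n-1)) · Σ_k (x_{k,i} - mean_i) · (x_{k,j} - mean_j), with n-1 = 5.
  S[U,U] = ((-0.5)·(-0.5) + (-2.5)·(-2.5) + (-2.5)·(-2.5) + (1.5)·(1.5) + (4.5)·(4.5) + (-0.5)·(-0.5)) / 5 = 35.5/5 = 7.1
  S[U,V] = ((-0.5)·(2.1667) + (-2.5)·(-1.8333) + (-2.5)·(1.1667) + (1.5)·(-2.8333) + (4.5)·(4.1667) + (-0.5)·(-2.8333)) / 5 = 16.5/5 = 3.3
  S[U,W] = ((-0.5)·(2.3333) + (-2.5)·(2.3333) + (-2.5)·(-1.6667) + (1.5)·(-2.6667) + (4.5)·(2.3333) + (-0.5)·(-2.6667)) / 5 = 5/5 = 1
  S[V,V] = ((2.1667)·(2.1667) + (-1.8333)·(-1.8333) + (1.1667)·(1.1667) + (-2.8333)·(-2.8333) + (4.1667)·(4.1667) + (-2.8333)·(-2.8333)) / 5 = 42.8333/5 = 8.5667
  S[V,W] = ((2.1667)·(2.3333) + (-1.8333)·(2.3333) + (1.1667)·(-1.6667) + (-2.8333)·(-2.6667) + (4.1667)·(2.3333) + (-2.8333)·(-2.6667)) / 5 = 23.6667/5 = 4.7333
  S[W,W] = ((2.3333)·(2.3333) + (2.3333)·(2.3333) + (-1.6667)·(-1.6667) + (-2.6667)·(-2.6667) + (2.3333)·(2.3333) + (-2.6667)·(-2.6667)) / 5 = 33.3333/5 = 6.6667

S is symmetric (S[j,i] = S[i,j]). Assembling:

S = [[7.1, 3.3, 1],
 [3.3, 8.5667, 4.7333],
 [1, 4.7333, 6.6667]]


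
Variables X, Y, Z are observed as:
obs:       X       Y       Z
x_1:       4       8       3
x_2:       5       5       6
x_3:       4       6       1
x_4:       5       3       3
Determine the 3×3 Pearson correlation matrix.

Step 1 — column means:
  mean(X) = (4 + 5 + 4 + 5) / 4 = 18/4 = 4.5
  mean(Y) = (8 + 5 + 6 + 3) / 4 = 22/4 = 5.5
  mean(Z) = (3 + 6 + 1 + 3) / 4 = 13/4 = 3.25

Step 2 — sample variances and covariances s[i,j] = (1/(n-1)) · Σ_k (x_{k,i} - mean_i) · (x_{k,j} - mean_j), with n-1 = 3:
  s[X,X] = ((-0.5)·(-0.5) + (0.5)·(0.5) + (-0.5)·(-0.5) + (0.5)·(0.5)) / 3 = 1/3 = 0.3333
  s[X,Y] = ((-0.5)·(2.5) + (0.5)·(-0.5) + (-0.5)·(0.5) + (0.5)·(-2.5)) / 3 = -3/3 = -1
  s[X,Z] = ((-0.5)·(-0.25) + (0.5)·(2.75) + (-0.5)·(-2.25) + (0.5)·(-0.25)) / 3 = 2.5/3 = 0.8333
  s[Y,Y] = ((2.5)·(2.5) + (-0.5)·(-0.5) + (0.5)·(0.5) + (-2.5)·(-2.5)) / 3 = 13/3 = 4.3333
  s[Y,Z] = ((2.5)·(-0.25) + (-0.5)·(2.75) + (0.5)·(-2.25) + (-2.5)·(-0.25)) / 3 = -2.5/3 = -0.8333
  s[Z,Z] = ((-0.25)·(-0.25) + (2.75)·(2.75) + (-2.25)·(-2.25) + (-0.25)·(-0.25)) / 3 = 12.75/3 = 4.25
  Sample standard deviations s_i = √(s[i,i]):
  s(X) = √(0.3333) = 0.5774
  s(Y) = √(4.3333) = 2.0817
  s(Z) = √(4.25) = 2.0616

Step 3 — r_{ij} = s_{ij} / (s_i · s_j):
  r[X,X] = 1 (diagonal).
  r[X,Y] = -1 / (0.5774 · 2.0817) = -1 / 1.2019 = -0.8321
  r[X,Z] = 0.8333 / (0.5774 · 2.0616) = 0.8333 / 1.1902 = 0.7001
  r[Y,Y] = 1 (diagonal).
  r[Y,Z] = -0.8333 / (2.0817 · 2.0616) = -0.8333 / 4.2915 = -0.1942
  r[Z,Z] = 1 (diagonal).

R is symmetric with unit diagonal. Assembling:

R = [[1, -0.8321, 0.7001],
 [-0.8321, 1, -0.1942],
 [0.7001, -0.1942, 1]]


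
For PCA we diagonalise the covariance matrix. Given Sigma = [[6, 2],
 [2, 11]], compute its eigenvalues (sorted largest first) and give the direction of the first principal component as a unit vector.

Step 1 — characteristic polynomial of 2×2 Sigma:
  det(Sigma - λI) = λ² - trace · λ + det = 0.
  trace = 6 + 11 = 17, det = 6·11 - (2)² = 62.
Step 2 — discriminant:
  Δ = trace² - 4·det = 289 - 248 = 41.
Step 3 — eigenvalues:
  λ = (trace ± √Δ)/2 = (17 ± 6.4031)/2,
  λ_1 = 11.7016,  λ_2 = 5.2984.

Step 4 — unit eigenvector for λ_1: solve (Sigma - λ_1 I)v = 0. First row:
  (6 - 11.7016)·v_x + (2)·v_y = 0, i.e. (-5.7016)·v_x + (2)·v_y = 0,
  so v ∝ (b, λ_1 - a) = (2, 5.7016) = u.
  ||u|| = √((2)² + (5.7016)²) = √(36.5078) ≈ 6.0422,
  v_1 = u/||u|| ≈ (0.331, 0.9436) (||v_1|| = 1).

λ_1 = 11.7016,  λ_2 = 5.2984;  v_1 ≈ (0.331, 0.9436)


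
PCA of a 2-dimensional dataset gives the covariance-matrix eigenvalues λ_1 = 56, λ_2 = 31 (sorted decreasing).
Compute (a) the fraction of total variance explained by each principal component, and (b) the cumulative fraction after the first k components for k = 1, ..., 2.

Step 1 — total variance = trace(Sigma) = Σ λ_i = 56 + 31 = 87.

Step 2 — fraction explained by component i = λ_i / Σ λ:
  PC1: 56/87 = 0.6437
  PC2: 31/87 = 0.3563

Step 3 — cumulative fraction after k components = (λ_1 + ... + λ_k) / Σ λ:
  k = 1: 56/87 = 0.6437
  k = 2: (56 + 31)/87 = 87/87 = 1

Summary (fraction, with percent):

explained: PC1 0.6437 (64.37%), PC2 0.3563 (35.63%);  cumulative: 0.6437, 1


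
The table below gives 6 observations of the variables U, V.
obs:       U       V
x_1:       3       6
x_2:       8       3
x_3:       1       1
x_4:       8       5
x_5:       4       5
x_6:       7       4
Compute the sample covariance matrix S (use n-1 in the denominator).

Step 1 — column means:
  mean(U) = (3 + 8 + 1 + 8 + 4 + 7) / 6 = 31/6 = 5.1667
  mean(V) = (6 + 3 + 1 + 5 + 5 + 4) / 6 = 24/6 = 4

Step 2 — sample covariance S[i,j] = (1/(n-1)) · Σ_k (x_{k,i} - mean_i) · (x_{k,j} - mean_j), with n-1 = 5.
  S[U,U] = ((-2.1667)·(-2.1667) + (2.8333)·(2.8333) + (-4.1667)·(-4.1667) + (2.8333)·(2.8333) + (-1.1667)·(-1.1667) + (1.8333)·(1.8333)) / 5 = 42.8333/5 = 8.5667
  S[U,V] = ((-2.1667)·(2) + (2.8333)·(-1) + (-4.1667)·(-3) + (2.8333)·(1) + (-1.1667)·(1) + (1.8333)·(0)) / 5 = 7/5 = 1.4
  S[V,V] = ((2)·(2) + (-1)·(-1) + (-3)·(-3) + (1)·(1) + (1)·(1) + (0)·(0)) / 5 = 16/5 = 3.2

S is symmetric (S[j,i] = S[i,j]). Assembling:

S = [[8.5667, 1.4],
 [1.4, 3.2]]


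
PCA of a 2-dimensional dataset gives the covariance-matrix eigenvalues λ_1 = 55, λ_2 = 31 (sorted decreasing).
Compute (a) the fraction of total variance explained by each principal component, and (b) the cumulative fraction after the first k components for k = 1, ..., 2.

Step 1 — total variance = trace(Sigma) = Σ λ_i = 55 + 31 = 86.

Step 2 — fraction explained by component i = λ_i / Σ λ:
  PC1: 55/86 = 0.6395
  PC2: 31/86 = 0.3605

Step 3 — cumulative fraction after k components = (λ_1 + ... + λ_k) / Σ λ:
  k = 1: 55/86 = 0.6395
  k = 2: (55 + 31)/86 = 86/86 = 1

Summary (fraction, with percent):

explained: PC1 0.6395 (63.95%), PC2 0.3605 (36.05%);  cumulative: 0.6395, 1


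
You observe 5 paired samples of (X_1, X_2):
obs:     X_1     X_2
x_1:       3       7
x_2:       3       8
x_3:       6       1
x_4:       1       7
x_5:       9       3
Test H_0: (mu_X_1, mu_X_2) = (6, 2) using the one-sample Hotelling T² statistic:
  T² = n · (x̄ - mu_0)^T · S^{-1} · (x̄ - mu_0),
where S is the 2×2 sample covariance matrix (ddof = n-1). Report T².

Step 1 — sample mean vector:
  mean(X_1) = (3 + 3 + 6 + 1 + 9) / 5 = 22/5 = 4.4
  mean(X_2) = (7 + 8 + 1 + 7 + 3) / 5 = 26/5 = 5.2
  x̄ = (4.4, 5.2),  deviation x̄ - mu_0 = (4.4, 5.2) - (6, 2) = (-1.6, 3.2).

Step 2 — sample covariance matrix, S[i,j] = (1/(n-1)) · Σ_k (x_{k,i} - mean_i) · (x_{k,j} - mean_j), divisor n-1 = 4:
  S[X_1,X_1] = ((-1.4)·(-1.4) + (-1.4)·(-1.4) + (1.6)·(1.6) + (-3.4)·(-3.4) + (4.6)·(4.6)) / 4 = 39.2/4 = 9.8
  S[X_1,X_2] = ((-1.4)·(1.8) + (-1.4)·(2.8) + (1.6)·(-4.2) + (-3.4)·(1.8) + (4.6)·(-2.2)) / 4 = -29.4/4 = -7.35
  S[X_2,X_2] = ((1.8)·(1.8) + (2.8)·(2.8) + (-4.2)·(-4.2) + (1.8)·(1.8) + (-2.2)·(-2.2)) / 4 = 36.8/4 = 9.2
  S = [[9.8, -7.35],
 [-7.35, 9.2]].

Step 3 — invert S. det(S) = 9.8·9.2 - (-7.35)² = 36.1375.
  S^{-1} = (1/det) · [[d, -b], [-b, a]] = [[0.2546, 0.2034],
 [0.2034, 0.2712]].

Step 4 — quadratic form (x̄ - mu_0)^T · S^{-1} · (x̄ - mu_0):
  S^{-1} · (x̄ - mu_0) = (0.2435, 0.5424),
  (x̄ - mu_0)^T · [...] = (-1.6)·(0.2435) + (3.2)·(0.5424) = 1.346.

Step 5 — scale by n: T² = 5 · 1.346 = 6.7299.

T² ≈ 6.7299


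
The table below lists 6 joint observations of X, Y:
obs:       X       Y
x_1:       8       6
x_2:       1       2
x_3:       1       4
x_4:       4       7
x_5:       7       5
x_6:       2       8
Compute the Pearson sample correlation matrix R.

Step 1 — column means:
  mean(X) = (8 + 1 + 1 + 4 + 7 + 2) / 6 = 23/6 = 3.8333
  mean(Y) = (6 + 2 + 4 + 7 + 5 + 8) / 6 = 32/6 = 5.3333

Step 2 — sample variances and covariances s[i,j] = (1/(n-1)) · Σ_k (x_{k,i} - mean_i) · (x_{k,j} - mean_j), with n-1 = 5:
  s[X,X] = ((4.1667)·(4.1667) + (-2.8333)·(-2.8333) + (-2.8333)·(-2.8333) + (0.1667)·(0.1667) + (3.1667)·(3.1667) + (-1.8333)·(-1.8333)) / 5 = 46.8333/5 = 9.3667
  s[X,Y] = ((4.1667)·(0.6667) + (-2.8333)·(-3.3333) + (-2.8333)·(-1.3333) + (0.1667)·(1.6667) + (3.1667)·(-0.3333) + (-1.8333)·(2.6667)) / 5 = 10.3333/5 = 2.0667
  s[Y,Y] = ((0.6667)·(0.6667) + (-3.3333)·(-3.3333) + (-1.3333)·(-1.3333) + (1.6667)·(1.6667) + (-0.3333)·(-0.3333) + (2.6667)·(2.6667)) / 5 = 23.3333/5 = 4.6667
  Sample standard deviations s_i = √(s[i,i]):
  s(X) = √(9.3667) = 3.0605
  s(Y) = √(4.6667) = 2.1602

Step 3 — r_{ij} = s_{ij} / (s_i · s_j):
  r[X,X] = 1 (diagonal).
  r[X,Y] = 2.0667 / (3.0605 · 2.1602) = 2.0667 / 6.6114 = 0.3126
  r[Y,Y] = 1 (diagonal).

R is symmetric with unit diagonal. Assembling:

R = [[1, 0.3126],
 [0.3126, 1]]


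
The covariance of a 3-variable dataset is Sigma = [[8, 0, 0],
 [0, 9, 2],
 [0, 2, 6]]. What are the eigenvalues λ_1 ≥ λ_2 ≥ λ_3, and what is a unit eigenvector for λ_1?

Step 1 — characteristic polynomial p(λ) = det(λI - Sigma) = λ³ - tr·λ² + c_1·λ - det, where tr = trace, c_1 = sum of the principal 2×2 minors, det = det(Sigma):
  tr = 8 + 9 + 6 = 23,
  c_1 = (8·9 - (0)²) + (8·6 - (0)²) + (9·6 - (2)²) = 72 + 48 + 50 = 170,
  det = 8·(9·6 - (2)²) - (0)·((0)·6 - (2)·(0)) + (0)·((0)·(2) - 9·(0)) = 8·(50) - (0)·(0) + (0)·(0) = 400.
  So p(λ) = λ³ - 23λ² + 170λ - 400.
Step 2 — look for an integer root (rational root theorem: any rational root is an integer divisor of 400). Testing λ = 5:
  p(5) = 125 - 575 + 850 - 400 = 0  ✓
  Dividing out (λ - 5): p(λ) = (λ - 5)(λ² - 18λ + 80).
Step 3 — remaining eigenvalues from the quadratic λ² - 18λ + 80 = 0:
  Δ = 18² - 4·80 = 324 - 320 = 4,  λ = (18 ± √4)/2 = (18 ± 2)/2 = 10 or 8.
  Sorted: λ_1 = 10,  λ_2 = 8,  λ_3 = 5  (check: sum = 23 = tr ✓).

Step 4 — unit eigenvector for λ_1 = 10: v spans the null space of (Sigma - λ_1 I), whose rows are
  r_1 = (-2, 0, 0),  r_2 = (0, -1, 2),  r_3 = (0, 2, -4).
  v is orthogonal to every row, so take v ∝ r_1 × r_2 = ((0)·(2) - (0)·(-1), (0)·(0) - (-2)·(2), (-2)·(-1) - (0)·(0)) = (0, 4, 2).
  Rescale (divide by 2): u = (0, 2, 1).
  ||u|| = √((0)² + (2)² + (1)²) = √(5) ≈ 2.2361,  v_1 = u/||u|| ≈ (0, 0.8944, 0.4472) (||v_1|| = 1).

λ_1 = 10,  λ_2 = 8,  λ_3 = 5;  v_1 ≈ (0, 0.8944, 0.4472)


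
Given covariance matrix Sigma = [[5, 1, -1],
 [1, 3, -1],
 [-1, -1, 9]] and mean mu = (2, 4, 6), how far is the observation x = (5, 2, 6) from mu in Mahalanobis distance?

Step 1 — centre the observation: (x - mu) = (3, -2, 0).

Step 2 — invert Sigma (cofactor / det for 3×3, or solve directly):
  Sigma^{-1} = [[0.2167, -0.0667, 0.0167],
 [-0.0667, 0.3667, 0.0333],
 [0.0167, 0.0333, 0.1167]].

Step 3 — form the quadratic (x - mu)^T · Sigma^{-1} · (x - mu):
  Sigma^{-1} · (x - mu) = (0.7833, -0.9333, -0.0167).
  (x - mu)^T · [Sigma^{-1} · (x - mu)] = (3)·(0.7833) + (-2)·(-0.9333) + (0)·(-0.0167) = 4.2167.

Step 4 — take square root: d = √(4.2167) ≈ 2.0535.

d(x, mu) = √(4.2167) ≈ 2.0535


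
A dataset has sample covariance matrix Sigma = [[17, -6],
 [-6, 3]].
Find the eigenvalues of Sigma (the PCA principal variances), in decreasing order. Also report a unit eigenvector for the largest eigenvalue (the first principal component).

Step 1 — characteristic polynomial of 2×2 Sigma:
  det(Sigma - λI) = λ² - trace · λ + det = 0.
  trace = 17 + 3 = 20, det = 17·3 - (-6)² = 15.
Step 2 — discriminant:
  Δ = trace² - 4·det = 400 - 60 = 340.
Step 3 — eigenvalues:
  λ = (trace ± √Δ)/2 = (20 ± 18.4391)/2,
  λ_1 = 19.2195,  λ_2 = 0.7805.

Step 4 — unit eigenvector for λ_1: solve (Sigma - λ_1 I)v = 0. First row:
  (17 - 19.2195)·v_x + (-6)·v_y = 0, i.e. (-2.2195)·v_x + (-6)·v_y = 0,
  so v ∝ (b, λ_1 - a) = (-6, 2.2195); multiply by -1 so the first entry is positive: u = (6, -2.2195).
  ||u|| = √((6)² + (-2.2195)²) = √(40.9264) ≈ 6.3974,
  v_1 = u/||u|| ≈ (0.9379, -0.3469) (||v_1|| = 1).

λ_1 = 19.2195,  λ_2 = 0.7805;  v_1 ≈ (0.9379, -0.3469)


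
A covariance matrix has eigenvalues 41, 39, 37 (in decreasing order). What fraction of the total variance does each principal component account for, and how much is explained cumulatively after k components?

Step 1 — total variance = trace(Sigma) = Σ λ_i = 41 + 39 + 37 = 117.

Step 2 — fraction explained by component i = λ_i / Σ λ:
  PC1: 41/117 = 0.3504
  PC2: 39/117 = 0.3333
  PC3: 37/117 = 0.3162

Step 3 — cumulative fraction after k components = (λ_1 + ... + λ_k) / Σ λ:
  k = 1: 41/117 = 0.3504
  k = 2: (41 + 39)/117 = 80/117 = 0.6838
  k = 3: (41 + 39 + 37)/117 = 117/117 = 1

Summary (fraction, with percent):

explained: PC1 0.3504 (35.04%), PC2 0.3333 (33.33%), PC3 0.3162 (31.62%);  cumulative: 0.3504, 0.6838, 1


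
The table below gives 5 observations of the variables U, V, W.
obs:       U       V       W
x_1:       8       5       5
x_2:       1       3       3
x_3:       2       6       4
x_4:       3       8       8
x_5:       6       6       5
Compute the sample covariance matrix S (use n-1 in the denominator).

Step 1 — column means:
  mean(U) = (8 + 1 + 2 + 3 + 6) / 5 = 20/5 = 4
  mean(V) = (5 + 3 + 6 + 8 + 6) / 5 = 28/5 = 5.6
  mean(W) = (5 + 3 + 4 + 8 + 5) / 5 = 25/5 = 5

Step 2 — sample covariance S[i,j] = (1/(n-1)) · Σ_k (x_{k,i} - mean_i) · (x_{k,j} - mean_j), with n-1 = 4.
  S[U,U] = ((4)·(4) + (-3)·(-3) + (-2)·(-2) + (-1)·(-1) + (2)·(2)) / 4 = 34/4 = 8.5
  S[U,V] = ((4)·(-0.6) + (-3)·(-2.6) + (-2)·(0.4) + (-1)·(2.4) + (2)·(0.4)) / 4 = 3/4 = 0.75
  S[U,W] = ((4)·(0) + (-3)·(-2) + (-2)·(-1) + (-1)·(3) + (2)·(0)) / 4 = 5/4 = 1.25
  S[V,V] = ((-0.6)·(-0.6) + (-2.6)·(-2.6) + (0.4)·(0.4) + (2.4)·(2.4) + (0.4)·(0.4)) / 4 = 13.2/4 = 3.3
  S[V,W] = ((-0.6)·(0) + (-2.6)·(-2) + (0.4)·(-1) + (2.4)·(3) + (0.4)·(0)) / 4 = 12/4 = 3
  S[W,W] = ((0)·(0) + (-2)·(-2) + (-1)·(-1) + (3)·(3) + (0)·(0)) / 4 = 14/4 = 3.5

S is symmetric (S[j,i] = S[i,j]). Assembling:

S = [[8.5, 0.75, 1.25],
 [0.75, 3.3, 3],
 [1.25, 3, 3.5]]


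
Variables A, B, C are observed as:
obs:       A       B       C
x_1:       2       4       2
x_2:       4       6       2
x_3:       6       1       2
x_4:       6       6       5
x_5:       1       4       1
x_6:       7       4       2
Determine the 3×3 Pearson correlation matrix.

Step 1 — column means:
  mean(A) = (2 + 4 + 6 + 6 + 1 + 7) / 6 = 26/6 = 4.3333
  mean(B) = (4 + 6 + 1 + 6 + 4 + 4) / 6 = 25/6 = 4.1667
  mean(C) = (2 + 2 + 2 + 5 + 1 + 2) / 6 = 14/6 = 2.3333

Step 2 — sample variances and covariances s[i,j] = (1/(n-1)) · Σ_k (x_{k,i} - mean_i) · (x_{k,j} - mean_j), with n-1 = 5:
  s[A,A] = ((-2.3333)·(-2.3333) + (-0.3333)·(-0.3333) + (1.6667)·(1.6667) + (1.6667)·(1.6667) + (-3.3333)·(-3.3333) + (2.6667)·(2.6667)) / 5 = 29.3333/5 = 5.8667
  s[A,B] = ((-2.3333)·(-0.1667) + (-0.3333)·(1.8333) + (1.6667)·(-3.1667) + (1.6667)·(1.8333) + (-3.3333)·(-0.1667) + (2.6667)·(-0.1667)) / 5 = -2.3333/5 = -0.4667
  s[A,C] = ((-2.3333)·(-0.3333) + (-0.3333)·(-0.3333) + (1.6667)·(-0.3333) + (1.6667)·(2.6667) + (-3.3333)·(-1.3333) + (2.6667)·(-0.3333)) / 5 = 8.3333/5 = 1.6667
  s[B,B] = ((-0.1667)·(-0.1667) + (1.8333)·(1.8333) + (-3.1667)·(-3.1667) + (1.8333)·(1.8333) + (-0.1667)·(-0.1667) + (-0.1667)·(-0.1667)) / 5 = 16.8333/5 = 3.3667
  s[B,C] = ((-0.1667)·(-0.3333) + (1.8333)·(-0.3333) + (-3.1667)·(-0.3333) + (1.8333)·(2.6667) + (-0.1667)·(-1.3333) + (-0.1667)·(-0.3333)) / 5 = 5.6667/5 = 1.1333
  s[C,C] = ((-0.3333)·(-0.3333) + (-0.3333)·(-0.3333) + (-0.3333)·(-0.3333) + (2.6667)·(2.6667) + (-1.3333)·(-1.3333) + (-0.3333)·(-0.3333)) / 5 = 9.3333/5 = 1.8667
  Sample standard deviations s_i = √(s[i,i]):
  s(A) = √(5.8667) = 2.4221
  s(B) = √(3.3667) = 1.8348
  s(C) = √(1.8667) = 1.3663

Step 3 — r_{ij} = s_{ij} / (s_i · s_j):
  r[A,A] = 1 (diagonal).
  r[A,B] = -0.4667 / (2.4221 · 1.8348) = -0.4667 / 4.4442 = -0.105
  r[A,C] = 1.6667 / (2.4221 · 1.3663) = 1.6667 / 3.3092 = 0.5036
  r[B,B] = 1 (diagonal).
  r[B,C] = 1.1333 / (1.8348 · 1.3663) = 1.1333 / 2.5069 = 0.4521
  r[C,C] = 1 (diagonal).

R is symmetric with unit diagonal. Assembling:

R = [[1, -0.105, 0.5036],
 [-0.105, 1, 0.4521],
 [0.5036, 0.4521, 1]]


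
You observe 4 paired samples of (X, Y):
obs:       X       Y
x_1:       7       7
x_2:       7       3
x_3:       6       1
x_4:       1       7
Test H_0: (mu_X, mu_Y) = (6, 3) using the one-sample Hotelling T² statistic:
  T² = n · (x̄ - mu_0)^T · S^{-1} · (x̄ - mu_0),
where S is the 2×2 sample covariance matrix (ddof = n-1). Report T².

Step 1 — sample mean vector:
  mean(X) = (7 + 7 + 6 + 1) / 4 = 21/4 = 5.25
  mean(Y) = (7 + 3 + 1 + 7) / 4 = 18/4 = 4.5
  x̄ = (5.25, 4.5),  deviation x̄ - mu_0 = (5.25, 4.5) - (6, 3) = (-0.75, 1.5).

Step 2 — sample covariance matrix, S[i,j] = (1/(n-1)) · Σ_k (x_{k,i} - mean_i) · (x_{k,j} - mean_j), divisor n-1 = 3:
  S[X,X] = ((1.75)·(1.75) + (1.75)·(1.75) + (0.75)·(0.75) + (-4.25)·(-4.25)) / 3 = 24.75/3 = 8.25
  S[X,Y] = ((1.75)·(2.5) + (1.75)·(-1.5) + (0.75)·(-3.5) + (-4.25)·(2.5)) / 3 = -11.5/3 = -3.8333
  S[Y,Y] = ((2.5)·(2.5) + (-1.5)·(-1.5) + (-3.5)·(-3.5) + (2.5)·(2.5)) / 3 = 27/3 = 9
  S = [[8.25, -3.8333],
 [-3.8333, 9]].

Step 3 — invert S. det(S) = 8.25·9 - (-3.8333)² = 59.5556.
  S^{-1} = (1/det) · [[d, -b], [-b, a]] = [[0.1511, 0.0644],
 [0.0644, 0.1385]].

Step 4 — quadratic form (x̄ - mu_0)^T · S^{-1} · (x̄ - mu_0):
  S^{-1} · (x̄ - mu_0) = (-0.0168, 0.1595),
  (x̄ - mu_0)^T · [...] = (-0.75)·(-0.0168) + (1.5)·(0.1595) = 0.2519.

Step 5 — scale by n: T² = 4 · 0.2519 = 1.0075.

T² ≈ 1.0075
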